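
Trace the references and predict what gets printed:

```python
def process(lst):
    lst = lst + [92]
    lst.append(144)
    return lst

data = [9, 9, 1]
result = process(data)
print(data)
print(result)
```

Key concept: rebinding parameter vs mutation.
Step by step:
`data = [9, 9, 1]` → data = [9, 9, 1]
`result = process(data)` → result = [9, 9, 1, 92, 144]
`print(data)` → prints [9, 9, 1]
`print(result)` → prints [9, 9, 1, 92, 144]

Answer:
[9, 9, 1]
[9, 9, 1, 92, 144]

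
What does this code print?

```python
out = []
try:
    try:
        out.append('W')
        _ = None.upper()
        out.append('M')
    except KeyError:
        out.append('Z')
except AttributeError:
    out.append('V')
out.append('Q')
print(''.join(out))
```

Execution trace: 'W' (try body) → 'V' (outer except AttributeError) → 'Q' (after the try/except). Output: WVQ

Answer: WVQ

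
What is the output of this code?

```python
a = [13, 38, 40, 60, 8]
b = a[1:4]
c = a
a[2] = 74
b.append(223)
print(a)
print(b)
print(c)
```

Key concept: slice vs alias.
Step by step:
`a = [13, 38, 40, 60, 8]` → a = [13, 38, 40, 60, 8]
`b = a[1:4]` → b = [38, 40, 60]
`c = a` → c = [13, 38, 40, 60, 8] (same object as a)
`a[2] = 74` → a = [13, 38, 74, 60, 8] (same object as c); c = [13, 38, 74, 60, 8] (same object as a)
`b.append(223)` → b = [38, 40, 60, 223]
`print(a)` → prints [13, 38, 74, 60, 8]
`print(b)` → prints [38, 40, 60, 223]
`print(c)` → prints [13, 38, 74, 60, 8]

Answer:
[13, 38, 74, 60, 8]
[38, 40, 60, 223]
[13, 38, 74, 60, 8]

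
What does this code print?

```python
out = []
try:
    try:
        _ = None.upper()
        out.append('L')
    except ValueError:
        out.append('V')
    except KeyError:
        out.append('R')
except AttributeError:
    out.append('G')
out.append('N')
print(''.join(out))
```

Execution trace: 'G' (outer except AttributeError) → 'N' (after the try/except). Output: GN

Answer: GN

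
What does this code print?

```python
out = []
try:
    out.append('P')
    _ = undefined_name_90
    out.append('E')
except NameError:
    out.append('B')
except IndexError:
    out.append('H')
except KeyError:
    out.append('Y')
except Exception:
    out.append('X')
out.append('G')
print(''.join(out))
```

Execution trace: 'P' (try body) → 'B' (except NameError) → 'G' (after the try/except). Output: PBG

Answer: PBG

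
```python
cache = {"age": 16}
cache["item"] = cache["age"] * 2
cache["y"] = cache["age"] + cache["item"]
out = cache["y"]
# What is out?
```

Trace:
`cache = {"age": 16}` → cache = {'age': 16}
`cache["item"] = cache["age"] * 2` → cache = {'age': 16, 'item': 32}
`cache["y"] = cache["age"] + cache["item"]` → cache = {'age': 16, 'item': 32, 'y': 48}
`out = cache["y"]` → out = 48
So out = 48

Answer: 48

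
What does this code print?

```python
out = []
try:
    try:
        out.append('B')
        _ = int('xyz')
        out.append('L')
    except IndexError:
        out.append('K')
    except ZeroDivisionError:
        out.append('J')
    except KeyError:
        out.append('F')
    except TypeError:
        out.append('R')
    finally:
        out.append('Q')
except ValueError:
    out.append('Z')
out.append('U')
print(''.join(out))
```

Execution trace: 'B' (try body) → 'Q' (finally) → 'Z' (outer except ValueError) → 'U' (after the try/except). Output: BQZU

Answer: BQZU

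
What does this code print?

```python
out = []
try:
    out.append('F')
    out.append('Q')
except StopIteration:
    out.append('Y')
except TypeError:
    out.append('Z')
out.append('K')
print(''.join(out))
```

Execution trace: 'F' (try body) → 'Q' (try body, no exception) → 'K' (after the try/except). Output: FQK

Answer: FQK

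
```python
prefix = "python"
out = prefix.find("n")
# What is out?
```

Trace:
`prefix = "python"` → prefix = 'python'
`out = prefix.find("n")` → out = 5
So out = 5

Answer: 5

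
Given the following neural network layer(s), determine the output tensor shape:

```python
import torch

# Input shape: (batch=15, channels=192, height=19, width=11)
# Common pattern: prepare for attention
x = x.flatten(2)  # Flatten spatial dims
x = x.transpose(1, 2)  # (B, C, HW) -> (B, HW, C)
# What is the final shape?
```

Input: (15, 192, 19, 11) -> after flatten(2): (15, 192, 209) -> Output: (15, 209, 192)

Answer: (15, 209, 192)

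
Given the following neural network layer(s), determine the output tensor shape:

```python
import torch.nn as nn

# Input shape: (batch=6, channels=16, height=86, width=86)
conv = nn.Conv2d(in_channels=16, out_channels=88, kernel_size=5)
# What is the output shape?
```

Input: (6, 16, 86, 86) -> Output: (6, 88, 82, 82)

Answer: (6, 88, 82, 82)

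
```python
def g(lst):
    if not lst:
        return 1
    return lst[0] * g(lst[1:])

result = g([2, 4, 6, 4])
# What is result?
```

Product over [2, 4, 6, 4] = 2 * 4 * 6 * 4 = 192

Answer: 192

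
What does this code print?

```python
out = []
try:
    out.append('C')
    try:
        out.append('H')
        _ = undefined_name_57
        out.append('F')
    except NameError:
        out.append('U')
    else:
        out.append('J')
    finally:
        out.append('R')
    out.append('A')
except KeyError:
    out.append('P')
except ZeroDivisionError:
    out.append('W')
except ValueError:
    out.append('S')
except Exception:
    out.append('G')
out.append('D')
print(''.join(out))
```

Execution trace: 'C' (try body) → 'H' (inner try body) → 'U' (inner except NameError) → 'R' (inner finally) → 'A' (try body, no exception) → 'D' (after the try/except). Output: CHURAD

Answer: CHURAD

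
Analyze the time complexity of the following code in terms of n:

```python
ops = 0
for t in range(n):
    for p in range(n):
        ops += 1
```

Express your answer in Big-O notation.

Each loop level contributes: n × n. Multiplying the contributions gives O(n^2).

Answer: O(n^2)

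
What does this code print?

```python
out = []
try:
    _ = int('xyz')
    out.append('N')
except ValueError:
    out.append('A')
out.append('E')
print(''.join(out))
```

Execution trace: 'A' (except ValueError) → 'E' (after the try/except). Output: AE

Answer: AE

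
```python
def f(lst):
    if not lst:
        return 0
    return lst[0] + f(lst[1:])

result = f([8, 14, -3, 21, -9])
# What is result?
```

8 + 14 + (-3) + 21 + (-9) + 0 = 31

Answer: 31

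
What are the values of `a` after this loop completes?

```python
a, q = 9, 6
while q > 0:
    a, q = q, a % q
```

GCD of 9 and 6
`a` takes the values: 9 → 6 → 3

Answer: 3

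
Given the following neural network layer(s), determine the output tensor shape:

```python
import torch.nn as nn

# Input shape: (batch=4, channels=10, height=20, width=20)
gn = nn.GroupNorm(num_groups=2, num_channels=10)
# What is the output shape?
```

Input: (4, 10, 20, 20) -> Output: (4, 10, 20, 20)

Answer: (4, 10, 20, 20)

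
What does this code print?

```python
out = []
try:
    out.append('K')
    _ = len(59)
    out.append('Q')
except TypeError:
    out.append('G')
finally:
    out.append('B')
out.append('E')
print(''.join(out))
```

Execution trace: 'K' (try body) → 'G' (except TypeError) → 'B' (finally) → 'E' (after the try/except). Output: KGBE

Answer: KGBE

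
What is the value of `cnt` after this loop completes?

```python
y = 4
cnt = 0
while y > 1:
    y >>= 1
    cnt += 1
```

Count right shifts until 1
`cnt` takes the values: 0 → 1 → 2

Answer: 2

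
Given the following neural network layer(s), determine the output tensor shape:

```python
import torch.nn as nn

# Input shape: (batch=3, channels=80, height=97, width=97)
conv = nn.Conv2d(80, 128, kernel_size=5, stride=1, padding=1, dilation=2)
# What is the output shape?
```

Input: (3, 80, 97, 97) -> Output: (3, 128, 91, 91)

Answer: (3, 128, 91, 91)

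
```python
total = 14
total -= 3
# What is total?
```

Trace:
`total = 14` → total = 14
`total -= 3` → total = 11
So total = 11

Answer: 11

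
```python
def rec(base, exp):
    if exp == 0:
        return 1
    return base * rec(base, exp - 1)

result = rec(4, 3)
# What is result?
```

rec(4, 3) = 4 * 4 * 4 = 64

Answer: 64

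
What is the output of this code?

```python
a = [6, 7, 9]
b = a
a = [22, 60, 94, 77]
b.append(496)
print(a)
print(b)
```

Key concept: rebinding vs mutation: a is rebound to a new list, b still points at the original.
Step by step:
`a = [6, 7, 9]` → a = [6, 7, 9]
`b = a` → b = [6, 7, 9] (same object as a)
`a = [22, 60, 94, 77]` → a = [22, 60, 94, 77]
`b.append(496)` → b = [6, 7, 9, 496]
`print(a)` → prints [22, 60, 94, 77]
`print(b)` → prints [6, 7, 9, 496]

Answer:
[22, 60, 94, 77]
[6, 7, 9, 496]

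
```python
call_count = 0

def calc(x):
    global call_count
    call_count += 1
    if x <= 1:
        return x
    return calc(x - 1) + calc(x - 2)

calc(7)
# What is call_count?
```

Calls(x) = 1 + Calls(x-1) + Calls(x-2); Calls(0)=Calls(1)=1. For x=7 this gives 41.

Answer: 41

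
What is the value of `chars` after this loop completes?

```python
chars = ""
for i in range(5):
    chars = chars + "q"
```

Repeat 'q' 5 times
`chars` takes the values: "" → "q" → "qq" → "qqq" → "qqqq" → "qqqqq"

Answer: "qqqqq"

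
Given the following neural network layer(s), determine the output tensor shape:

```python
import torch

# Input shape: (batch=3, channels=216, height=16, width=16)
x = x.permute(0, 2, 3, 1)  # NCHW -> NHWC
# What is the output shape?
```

Input: (3, 216, 16, 16) -> Output: (3, 16, 16, 216)

Answer: (3, 16, 16, 216)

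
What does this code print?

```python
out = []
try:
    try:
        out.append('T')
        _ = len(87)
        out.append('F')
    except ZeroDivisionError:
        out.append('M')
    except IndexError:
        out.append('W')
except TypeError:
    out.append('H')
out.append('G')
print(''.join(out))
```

Execution trace: 'T' (try body) → 'H' (outer except TypeError) → 'G' (after the try/except). Output: THG

Answer: THG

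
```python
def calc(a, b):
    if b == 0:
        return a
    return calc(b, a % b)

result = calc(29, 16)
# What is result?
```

calc(29, 16) -> calc(16, 13) -> calc(13, 3) -> calc(3, 1) -> calc(1, 0) -> 1

Answer: 1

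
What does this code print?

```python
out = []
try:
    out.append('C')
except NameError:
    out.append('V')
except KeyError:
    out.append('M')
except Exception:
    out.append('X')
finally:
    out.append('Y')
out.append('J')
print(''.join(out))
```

Execution trace: 'C' (try body, no exception) → 'Y' (finally) → 'J' (after the try/except). Output: CYJ

Answer: CYJ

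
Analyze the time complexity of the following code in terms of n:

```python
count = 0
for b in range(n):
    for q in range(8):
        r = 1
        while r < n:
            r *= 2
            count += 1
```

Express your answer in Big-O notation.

Each loop level contributes: n × 1 × log n. Multiplying the contributions gives O(n log n).

Answer: O(n log n)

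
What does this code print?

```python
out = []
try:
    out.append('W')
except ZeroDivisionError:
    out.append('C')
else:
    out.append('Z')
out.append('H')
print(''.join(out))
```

Execution trace: 'W' (try body, no exception) → 'Z' (else) → 'H' (after the try/except). Output: WZH

Answer: WZH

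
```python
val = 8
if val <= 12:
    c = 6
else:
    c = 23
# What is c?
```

Trace:
`val = 8` → val = 8
`if val <= 12: ...` → val <= 12 is True → c = 6
So c = 6

Answer: 6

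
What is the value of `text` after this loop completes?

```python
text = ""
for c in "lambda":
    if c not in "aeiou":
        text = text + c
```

Remove vowels from 'lambda'
`text` takes the values: "" → "l" → "lm" → "lmb" → "lmbd"

Answer: "lmbd"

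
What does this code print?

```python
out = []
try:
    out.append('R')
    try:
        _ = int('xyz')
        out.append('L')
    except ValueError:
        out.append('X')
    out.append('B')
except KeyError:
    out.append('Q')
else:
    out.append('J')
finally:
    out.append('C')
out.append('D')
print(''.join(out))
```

Execution trace: 'R' (try body) → 'X' (inner except ValueError) → 'B' (try body, no exception) → 'J' (else) → 'C' (finally) → 'D' (after the try/except). Output: RXBJCD

Answer: RXBJCD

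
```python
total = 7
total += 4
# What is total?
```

Trace:
`total = 7` → total = 7
`total += 4` → total = 11
So total = 11

Answer: 11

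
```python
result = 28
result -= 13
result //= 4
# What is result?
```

Trace:
`result = 28` → result = 28
`result -= 13` → result = 15
`result //= 4` → result = 3
So result = 3

Answer: 3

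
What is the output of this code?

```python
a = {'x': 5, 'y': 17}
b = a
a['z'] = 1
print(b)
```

Key concept: dict aliasing.
Step by step:
`a = {'x': 5, 'y': 17}` → a = {'x': 5, 'y': 17}
`b = a` → b = {'x': 5, 'y': 17} (same object as a)
`a['z'] = 1` → a = {'x': 5, 'y': 17, 'z': 1} (same object as b); b = {'x': 5, 'y': 17, 'z': 1} (same object as a)
`print(b)` → prints {'x': 5, 'y': 17, 'z': 1}

Answer: {'x': 5, 'y': 17, 'z': 1}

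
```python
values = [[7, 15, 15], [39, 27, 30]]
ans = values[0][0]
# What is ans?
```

Trace:
`values = [[7, 15, 15], [39, 27, 30]]` → values = [[7, 15, 15], [39, 27, 30]]
`ans = values[0][0]` → ans = 7
So ans = 7

Answer: 7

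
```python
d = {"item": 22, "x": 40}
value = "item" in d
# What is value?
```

Trace:
`d = {"item": 22, "x": 40}` → d = {'item': 22, 'x': 40}
`value = "item" in d` → value = True
So value = True

Answer: True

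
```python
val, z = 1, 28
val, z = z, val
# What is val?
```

Trace:
`val, z = 1, 28` → val = 1; z = 28
`val, z = z, val` → val = 28; z = 1
So val = 28

Answer: 28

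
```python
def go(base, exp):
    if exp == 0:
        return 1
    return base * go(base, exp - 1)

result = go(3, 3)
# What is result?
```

go(3, 3) = 3 * 3 * 3 = 27

Answer: 27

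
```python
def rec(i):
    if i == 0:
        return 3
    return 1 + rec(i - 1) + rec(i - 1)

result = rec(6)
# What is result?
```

rec(i) = 1 + 2·rec(i-1), rec(0)=3. Closed form: (3+1)·2^6 - 1 = 255.

Answer: 255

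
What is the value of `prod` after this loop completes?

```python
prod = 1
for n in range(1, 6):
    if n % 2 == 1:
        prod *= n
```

Product of odd numbers 1 to 5
`prod` takes the values: 1 → 3 → 15

Answer: 15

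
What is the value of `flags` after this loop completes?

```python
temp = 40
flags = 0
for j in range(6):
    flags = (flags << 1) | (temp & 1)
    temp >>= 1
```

Reverse lowest 6 bits of 40
`flags` takes the values: 0 → 1 → 2 → 5

Answer: 5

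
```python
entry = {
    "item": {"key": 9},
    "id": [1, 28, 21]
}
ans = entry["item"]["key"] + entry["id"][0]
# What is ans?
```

Trace:
`entry = { ...` → entry = {'item': {'key': 9}, 'id': [1, 28, 21]}
`ans = entry["item"]["key"] + entry["id"][0]` → ans = 10
So ans = 10

Answer: 10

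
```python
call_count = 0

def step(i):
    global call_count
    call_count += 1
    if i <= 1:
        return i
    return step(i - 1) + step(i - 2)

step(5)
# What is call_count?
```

Calls(i) = 1 + Calls(i-1) + Calls(i-2); Calls(0)=Calls(1)=1. For i=5 this gives 15.

Answer: 15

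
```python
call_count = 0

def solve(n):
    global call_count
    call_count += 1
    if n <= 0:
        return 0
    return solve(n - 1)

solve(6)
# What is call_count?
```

Linear recursion stepping by 1: 7 calls from n=6 down to ≤0.

Answer: 7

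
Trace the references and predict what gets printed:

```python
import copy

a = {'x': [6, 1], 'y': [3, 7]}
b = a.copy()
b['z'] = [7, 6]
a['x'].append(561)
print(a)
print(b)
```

Key concept: shallow copy of dict with mutable values.
Step by step:
`a = {'x': [6, 1], 'y': [3, 7]}` → a = {'x': [6, 1], 'y': [3, 7]}
`b = a.copy()` → b = {'x': [6, 1], 'y': [3, 7]}
`b['z'] = [7, 6]` → b = {'x': [6, 1], 'y': [3, 7], 'z': [7, 6]}
`a['x'].append(561)` → a = {'x': [6, 1, 561], 'y': [3, 7]}; b = {'x': [6, 1, 561], 'y': [3, 7], 'z': [7, 6]}
`print(a)` → prints {'x': [6, 1, 561], 'y': [3, 7]}
`print(b)` → prints {'x': [6, 1, 561], 'y': [3, 7], 'z': [7, 6]}

Answer:
{'x': [6, 1, 561], 'y': [3, 7]}
{'x': [6, 1, 561], 'y': [3, 7], 'z': [7, 6]}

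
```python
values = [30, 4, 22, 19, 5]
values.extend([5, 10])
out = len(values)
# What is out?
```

Trace:
`values = [30, 4, 22, 19, 5]` → values = [30, 4, 22, 19, 5]
`values.extend([5, 10])` → values = [30, 4, 22, 19, 5, 5, 10]
`out = len(values)` → out = 7
So out = 7

Answer: 7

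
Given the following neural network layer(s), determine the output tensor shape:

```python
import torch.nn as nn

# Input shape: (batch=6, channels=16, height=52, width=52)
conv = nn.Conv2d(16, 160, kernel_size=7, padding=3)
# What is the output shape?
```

Input: (6, 16, 52, 52) -> Output: (6, 160, 52, 52)

Answer: (6, 160, 52, 52)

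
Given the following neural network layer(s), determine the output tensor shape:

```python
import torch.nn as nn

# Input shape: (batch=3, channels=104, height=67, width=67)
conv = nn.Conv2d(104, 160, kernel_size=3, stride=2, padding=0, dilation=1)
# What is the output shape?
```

Input: (3, 104, 67, 67) -> Output: (3, 160, 33, 33)

Answer: (3, 160, 33, 33)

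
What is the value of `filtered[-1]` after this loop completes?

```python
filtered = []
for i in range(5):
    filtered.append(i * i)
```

Last element of squares 0 to 4
`filtered` takes the values: [] → [0] → [0, 1] → [0, 1, 4] → [0, 1, 4, 9] → [0, 1, 4, 9, 16]
So `filtered[-1]` = 16

Answer: 16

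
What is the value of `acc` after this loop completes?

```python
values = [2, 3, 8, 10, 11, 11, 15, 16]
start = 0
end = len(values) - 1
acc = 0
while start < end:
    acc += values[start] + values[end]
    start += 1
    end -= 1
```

Sum of pairs from ends
`acc` takes the values: 0 → 18 → 36 → 55 → 76

Answer: 76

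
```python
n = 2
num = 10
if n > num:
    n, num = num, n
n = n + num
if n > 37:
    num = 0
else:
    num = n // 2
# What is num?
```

Trace:
`n = 2` → n = 2
`num = 10` → num = 10
`if n > num: ...` → n > num is False → no variable changes
`n = n + num` → n = 12
`if n > 37: ...` → n > 37 is False, take else branch → num = 6
So num = 6

Answer: 6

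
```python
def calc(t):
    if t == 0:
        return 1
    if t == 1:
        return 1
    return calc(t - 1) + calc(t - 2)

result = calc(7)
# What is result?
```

Build up from base cases: calc(0)=1, calc(1)=1, calc(2)=2, calc(3)=3, calc(4)=5, calc(5)=8, calc(6)=13, ..., calc(7)=21

Answer: 21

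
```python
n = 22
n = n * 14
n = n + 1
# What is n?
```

Trace:
`n = 22` → n = 22
`n = n * 14` → n = 308
`n = n + 1` → n = 309
So n = 309

Answer: 309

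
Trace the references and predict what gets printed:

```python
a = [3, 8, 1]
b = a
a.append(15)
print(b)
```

Key concept: basic list aliasing.
Step by step:
`a = [3, 8, 1]` → a = [3, 8, 1]
`b = a` → b = [3, 8, 1] (same object as a)
`a.append(15)` → a = [3, 8, 1, 15] (same object as b); b = [3, 8, 1, 15] (same object as a)
`print(b)` → prints [3, 8, 1, 15]

Answer: [3, 8, 1, 15]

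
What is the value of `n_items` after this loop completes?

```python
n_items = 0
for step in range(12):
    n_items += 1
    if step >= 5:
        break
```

Loop breaks when step reaches 5, n_items is 6
`n_items` takes the values: 0 → 1 → 2 → 3 → 4 → 5 → 6

Answer: 6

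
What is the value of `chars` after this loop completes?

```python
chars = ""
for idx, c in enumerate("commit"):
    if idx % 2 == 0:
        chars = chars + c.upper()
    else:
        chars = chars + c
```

Uppercase even positions in 'commit'
`chars` takes the values: "" → "C" → "Co" → "CoM" → "CoMm" → "CoMmI" → "CoMmIt"

Answer: "CoMmIt"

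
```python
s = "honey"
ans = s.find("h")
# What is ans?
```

Trace:
`s = "honey"` → s = 'honey'
`ans = s.find("h")` → ans = 0
So ans = 0

Answer: 0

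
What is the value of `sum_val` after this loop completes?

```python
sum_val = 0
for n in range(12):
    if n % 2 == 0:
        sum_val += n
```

Sum of even numbers 0 to 11
`sum_val` takes the values: 0 → 2 → 6 → 12 → 20 → 30

Answer: 30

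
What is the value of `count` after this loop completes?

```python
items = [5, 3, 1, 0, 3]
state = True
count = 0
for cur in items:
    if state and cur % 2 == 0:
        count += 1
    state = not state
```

Count even values at even positions
`count` takes the values: 0

Answer: 0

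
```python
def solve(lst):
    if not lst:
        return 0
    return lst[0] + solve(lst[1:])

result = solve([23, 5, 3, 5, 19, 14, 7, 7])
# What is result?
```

23 + 5 + 3 + 5 + 19 + 14 + 7 + 7 + 0 = 83

Answer: 83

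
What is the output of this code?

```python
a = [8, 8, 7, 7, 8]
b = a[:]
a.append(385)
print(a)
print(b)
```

Key concept: slice [:] creates copy.
Step by step:
`a = [8, 8, 7, 7, 8]` → a = [8, 8, 7, 7, 8]
`b = a[:]` → b = [8, 8, 7, 7, 8]
`a.append(385)` → a = [8, 8, 7, 7, 8, 385]
`print(a)` → prints [8, 8, 7, 7, 8, 385]
`print(b)` → prints [8, 8, 7, 7, 8]

Answer:
[8, 8, 7, 7, 8, 385]
[8, 8, 7, 7, 8]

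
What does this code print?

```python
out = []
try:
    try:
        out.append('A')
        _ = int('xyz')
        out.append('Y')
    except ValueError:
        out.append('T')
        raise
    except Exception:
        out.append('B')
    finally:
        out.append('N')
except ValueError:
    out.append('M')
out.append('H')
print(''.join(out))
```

Execution trace: 'A' (inner try body) → 'T' (inner except ValueError) → 'N' (inner finally) → 'M' (outer except ValueError) → 'H' (after the try/except). Output: ATNMH

Answer: ATNMH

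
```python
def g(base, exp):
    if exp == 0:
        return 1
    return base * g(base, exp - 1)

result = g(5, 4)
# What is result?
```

g(5, 4) = 5 * 5 * 5 * 5 = 625

Answer: 625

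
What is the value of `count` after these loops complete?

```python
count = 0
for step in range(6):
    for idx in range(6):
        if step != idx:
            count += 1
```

6² - 6 (exclude diagonal)
`count` takes the values: 0 → 1 → 2 → 3 → 4 → 5 → 6 → 7 → 8 → 9 → 10 → 11 → 12 → 13 → 14 → 15 → 16 → 17 → 18 → 19 → 20 → 21 → 22 → 23 → 24 → 25 → 26 → 27 → 28 → 29 → 30

Answer: 30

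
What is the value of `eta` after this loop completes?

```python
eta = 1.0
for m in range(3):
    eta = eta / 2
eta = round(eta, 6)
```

Halving LR 3 times: 1 / 2^3
`eta` takes the values: 1.0 → 0.5 → 0.25 → 0.125

Answer: 0.125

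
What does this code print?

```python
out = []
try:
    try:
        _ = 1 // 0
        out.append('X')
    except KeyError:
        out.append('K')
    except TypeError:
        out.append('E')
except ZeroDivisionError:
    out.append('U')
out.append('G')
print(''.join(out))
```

Execution trace: 'U' (outer except ZeroDivisionError) → 'G' (after the try/except). Output: UG

Answer: UG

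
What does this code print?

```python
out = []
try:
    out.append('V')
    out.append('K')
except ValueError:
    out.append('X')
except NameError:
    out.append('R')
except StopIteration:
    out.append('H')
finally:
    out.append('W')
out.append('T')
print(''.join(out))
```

Execution trace: 'V' (try body) → 'K' (try body, no exception) → 'W' (finally) → 'T' (after the try/except). Output: VKWT

Answer: VKWT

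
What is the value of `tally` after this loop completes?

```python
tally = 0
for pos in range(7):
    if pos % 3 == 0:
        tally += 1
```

Count numbers divisible by 3 in range(7)
`tally` takes the values: 0 → 1 → 2 → 3

Answer: 3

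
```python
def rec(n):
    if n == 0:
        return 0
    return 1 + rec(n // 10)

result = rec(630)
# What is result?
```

Count of digits of 630: 3

Answer: 3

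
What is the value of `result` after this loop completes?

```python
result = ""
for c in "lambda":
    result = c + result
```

Reverse 'lambda'
`result` takes the values: "" → "l" → "al" → "mal" → "bmal" → "dbmal" → "adbmal"

Answer: "adbmal"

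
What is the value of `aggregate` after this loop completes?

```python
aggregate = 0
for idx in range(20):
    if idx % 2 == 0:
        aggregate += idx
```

Sum of even numbers 0 to 19
`aggregate` takes the values: 0 → 2 → 6 → 12 → 20 → 30 → 42 → 56 → 72 → 90

Answer: 90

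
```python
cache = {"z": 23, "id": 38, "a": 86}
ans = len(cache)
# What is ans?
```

Trace:
`cache = {"z": 23, "id": 38, "a": 86}` → cache = {'z': 23, 'id': 38, 'a': 86}
`ans = len(cache)` → ans = 3
So ans = 3

Answer: 3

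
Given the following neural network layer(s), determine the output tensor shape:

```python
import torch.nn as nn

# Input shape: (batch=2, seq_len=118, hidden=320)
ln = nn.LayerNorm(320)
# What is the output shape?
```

Input: (2, 118, 320) -> Output: (2, 118, 320)

Answer: (2, 118, 320)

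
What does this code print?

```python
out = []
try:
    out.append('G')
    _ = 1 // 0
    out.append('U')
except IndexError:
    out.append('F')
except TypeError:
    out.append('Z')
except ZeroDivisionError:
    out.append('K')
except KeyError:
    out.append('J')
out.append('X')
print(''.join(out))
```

Execution trace: 'G' (try body) → 'K' (except ZeroDivisionError) → 'X' (after the try/except). Output: GKX

Answer: GKX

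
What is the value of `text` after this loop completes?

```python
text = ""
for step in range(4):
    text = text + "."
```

Repeat '.' 4 times
`text` takes the values: "" → "." → ".." → "..." → "...."

Answer: "...."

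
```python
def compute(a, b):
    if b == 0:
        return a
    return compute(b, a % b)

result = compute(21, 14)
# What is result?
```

compute(21, 14) -> compute(14, 7) -> compute(7, 0) -> 7

Answer: 7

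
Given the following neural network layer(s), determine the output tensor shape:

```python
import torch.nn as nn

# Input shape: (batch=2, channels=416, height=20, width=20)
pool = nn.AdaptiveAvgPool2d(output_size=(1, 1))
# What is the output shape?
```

Input: (2, 416, 20, 20) -> Output: (2, 416, 1, 1)

Answer: (2, 416, 1, 1)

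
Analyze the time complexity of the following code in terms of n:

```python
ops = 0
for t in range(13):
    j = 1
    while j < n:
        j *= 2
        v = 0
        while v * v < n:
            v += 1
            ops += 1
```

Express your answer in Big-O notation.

Each loop level contributes: 1 × log n × √n. Multiplying the contributions gives O(√n log n).

Answer: O(√n log n)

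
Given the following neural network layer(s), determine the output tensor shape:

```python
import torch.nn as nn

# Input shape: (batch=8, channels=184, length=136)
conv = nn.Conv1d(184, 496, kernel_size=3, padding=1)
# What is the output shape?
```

Input: (8, 184, 136) -> Output: (8, 496, 136)

Answer: (8, 496, 136)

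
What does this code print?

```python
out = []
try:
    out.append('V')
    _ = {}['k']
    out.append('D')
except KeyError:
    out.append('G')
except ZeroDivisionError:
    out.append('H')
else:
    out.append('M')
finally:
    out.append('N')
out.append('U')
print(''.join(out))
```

Execution trace: 'V' (try body) → 'G' (except KeyError) → 'N' (finally) → 'U' (after the try/except). Output: VGNU

Answer: VGNU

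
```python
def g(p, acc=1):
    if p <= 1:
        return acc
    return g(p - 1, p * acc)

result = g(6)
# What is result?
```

Accumulator trace (n, acc): (6, 1) -> (5, 6) -> (4, 30) -> (3, 120) -> (2, 360) -> (1, 720) -> return 720

Answer: 720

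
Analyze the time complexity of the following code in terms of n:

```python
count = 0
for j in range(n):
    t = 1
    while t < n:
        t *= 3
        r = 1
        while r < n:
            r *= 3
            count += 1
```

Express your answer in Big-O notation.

Each loop level contributes: n × log n × log n. Multiplying the contributions gives O(n log² n).

Answer: O(n log² n)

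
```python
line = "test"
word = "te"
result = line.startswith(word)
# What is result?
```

Trace:
`line = "test"` → line = 'test'
`word = "te"` → word = 'te'
`result = line.startswith(word)` → result = True
So result = True

Answer: True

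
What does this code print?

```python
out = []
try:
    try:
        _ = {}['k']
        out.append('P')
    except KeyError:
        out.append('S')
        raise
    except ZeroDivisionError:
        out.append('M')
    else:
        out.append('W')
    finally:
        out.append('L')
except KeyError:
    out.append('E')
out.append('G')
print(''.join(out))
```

Execution trace: 'S' (inner except KeyError) → 'L' (inner finally) → 'E' (outer except KeyError) → 'G' (after the try/except). Output: SLEG

Answer: SLEG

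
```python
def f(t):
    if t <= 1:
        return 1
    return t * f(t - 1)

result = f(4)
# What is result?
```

f(4) = 4 * 3 * 2 * 1 = 24

Answer: 24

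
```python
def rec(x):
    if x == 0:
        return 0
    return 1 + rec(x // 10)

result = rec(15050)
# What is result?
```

Count of digits of 15050: 5

Answer: 5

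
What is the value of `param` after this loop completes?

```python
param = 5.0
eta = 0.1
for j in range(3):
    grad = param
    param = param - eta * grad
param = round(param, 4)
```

Gradient descent: w = 5.0 * (1 - 0.1)^3
`param` takes the values: 5.0 → 4.5 → 4.05 → 3.645

Answer: 3.645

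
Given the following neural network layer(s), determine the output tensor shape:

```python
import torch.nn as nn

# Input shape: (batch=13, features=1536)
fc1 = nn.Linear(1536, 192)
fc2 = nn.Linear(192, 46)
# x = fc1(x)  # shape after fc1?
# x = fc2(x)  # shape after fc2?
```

Input: (13, 1536) -> after fc1: (13, 192) -> Output: (13, 46)

Answer: (13, 46)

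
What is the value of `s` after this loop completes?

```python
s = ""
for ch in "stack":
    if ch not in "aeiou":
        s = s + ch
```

Remove vowels from 'stack'
`s` takes the values: "" → "s" → "st" → "stc" → "stck"

Answer: "stck"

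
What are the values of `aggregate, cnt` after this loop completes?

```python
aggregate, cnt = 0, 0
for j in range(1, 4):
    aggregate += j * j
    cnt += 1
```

Sum of squares and count
`aggregate, cnt` takes the values: (0, 0) → (1, 0) → (1, 1) → (5, 1) → (5, 2) → (14, 2) → (14, 3)

Answer: 14, 3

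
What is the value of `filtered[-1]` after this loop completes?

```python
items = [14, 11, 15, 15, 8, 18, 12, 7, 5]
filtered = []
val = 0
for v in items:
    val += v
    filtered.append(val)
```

Cumulative sum ends at 105
`filtered` takes the values: [] → [14] → [14, 25] → [14, 25, 40] → [14, 25, 40, 55] → [14, 25, 40, 55, 63] → [14, 25, 40, 55, 63, 81] → [14, 25, 40, 55, 63, 81, 93] → [14, 25, 40, 55, 63, 81, 93, 100] → [14, 25, 40, 55, 63, 81, 93, 100, 105]
So `filtered[-1]` = 105

Answer: 105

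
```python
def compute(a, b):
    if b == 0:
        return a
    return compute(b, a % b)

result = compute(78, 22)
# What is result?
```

compute(78, 22) -> compute(22, 12) -> compute(12, 10) -> compute(10, 2) -> compute(2, 0) -> 2

Answer: 2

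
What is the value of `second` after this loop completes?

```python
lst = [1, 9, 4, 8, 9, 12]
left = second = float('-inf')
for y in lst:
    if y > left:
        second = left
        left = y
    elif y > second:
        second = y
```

Second largest (with repeats) in [1, 9, 4, 8, 9, 12]
`second` takes the values: -inf → 1 → 4 → 8 → 9

Answer: 9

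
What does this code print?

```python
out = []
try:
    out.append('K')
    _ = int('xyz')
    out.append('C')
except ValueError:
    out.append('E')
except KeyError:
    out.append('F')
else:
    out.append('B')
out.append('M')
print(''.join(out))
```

Execution trace: 'K' (try body) → 'E' (except ValueError) → 'M' (after the try/except). Output: KEM

Answer: KEM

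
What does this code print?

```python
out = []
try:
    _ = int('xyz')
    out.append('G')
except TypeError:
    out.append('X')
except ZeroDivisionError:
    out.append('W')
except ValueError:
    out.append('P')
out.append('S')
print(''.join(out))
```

Execution trace: 'P' (except ValueError) → 'S' (after the try/except). Output: PS

Answer: PS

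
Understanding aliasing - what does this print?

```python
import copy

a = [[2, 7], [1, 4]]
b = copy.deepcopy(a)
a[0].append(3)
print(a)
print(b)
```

Key concept: deep copy is fully independent.
Step by step:
`a = [[2, 7], [1, 4]]` → a = [[2, 7], [1, 4]]
`b = copy.deepcopy(a)` → b = [[2, 7], [1, 4]]
`a[0].append(3)` → a = [[2, 7, 3], [1, 4]]
`print(a)` → prints [[2, 7, 3], [1, 4]]
`print(b)` → prints [[2, 7], [1, 4]]

Answer:
[[2, 7, 3], [1, 4]]
[[2, 7], [1, 4]]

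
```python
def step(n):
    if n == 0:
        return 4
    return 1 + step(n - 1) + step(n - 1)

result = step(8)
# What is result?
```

step(n) = 1 + 2·step(n-1), step(0)=4. Closed form: (4+1)·2^8 - 1 = 1279.

Answer: 1279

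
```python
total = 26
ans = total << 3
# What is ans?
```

Trace:
`total = 26` → total = 26
`ans = total << 3` → ans = 208
So ans = 208

Answer: 208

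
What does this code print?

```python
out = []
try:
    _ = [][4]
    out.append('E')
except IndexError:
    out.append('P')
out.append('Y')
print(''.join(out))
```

Execution trace: 'P' (except IndexError) → 'Y' (after the try/except). Output: PY

Answer: PY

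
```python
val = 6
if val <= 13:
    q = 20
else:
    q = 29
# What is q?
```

Trace:
`val = 6` → val = 6
`if val <= 13: ...` → val <= 13 is True → q = 20
So q = 20

Answer: 20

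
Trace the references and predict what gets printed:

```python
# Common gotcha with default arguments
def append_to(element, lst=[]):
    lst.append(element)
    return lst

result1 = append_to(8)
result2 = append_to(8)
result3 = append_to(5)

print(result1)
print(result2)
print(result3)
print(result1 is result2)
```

Key concept: mutable default argument gotcha.
Step by step:
`result1 = append_to(8)` → result1 = [8]
`result2 = append_to(8)` → result1 = [8, 8] (same object as result2); result2 = [8, 8] (same object as result1)
`result3 = append_to(5)` → result1 = [8, 8, 5] (same object as result2, result3); result2 = [8, 8, 5] (same object as result1, result3); result3 = [8, 8, 5] (same object as result1, result2)
`print(result1)` → prints [8, 8, 5]
`print(result2)` → prints [8, 8, 5]
`print(result3)` → prints [8, 8, 5]
`print(result1 is result2)` → prints True

Answer:
[8, 8, 5]
[8, 8, 5]
[8, 8, 5]
True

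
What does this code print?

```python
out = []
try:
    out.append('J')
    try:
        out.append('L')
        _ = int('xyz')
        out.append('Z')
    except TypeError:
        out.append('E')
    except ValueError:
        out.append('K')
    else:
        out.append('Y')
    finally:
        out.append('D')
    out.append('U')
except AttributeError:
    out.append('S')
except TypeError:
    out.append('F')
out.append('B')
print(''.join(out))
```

Execution trace: 'J' (try body) → 'L' (inner try body) → 'K' (inner except ValueError) → 'D' (inner finally) → 'U' (try body, no exception) → 'B' (after the try/except). Output: JLKDUB

Answer: JLKDUB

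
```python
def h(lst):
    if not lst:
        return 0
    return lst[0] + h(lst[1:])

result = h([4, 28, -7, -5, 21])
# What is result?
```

4 + 28 + (-7) + (-5) + 21 + 0 = 41

Answer: 41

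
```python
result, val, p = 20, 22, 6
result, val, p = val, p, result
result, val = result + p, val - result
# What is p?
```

Trace:
`result, val, p = 20, 22, 6` → result = 20; val = 22; p = 6
`result, val, p = val, p, result` → result = 22; val = 6; p = 20
`result, val = result + p, val - result` → result = 42; val = -16
So p = 20

Answer: 20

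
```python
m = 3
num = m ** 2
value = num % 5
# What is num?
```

Trace:
`m = 3` → m = 3
`num = m ** 2` → num = 9
`value = num % 5` → value = 4
So num = 9

Answer: 9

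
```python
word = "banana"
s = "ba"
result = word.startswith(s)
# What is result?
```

Trace:
`word = "banana"` → word = 'banana'
`s = "ba"` → s = 'ba'
`result = word.startswith(s)` → result = True
So result = True

Answer: True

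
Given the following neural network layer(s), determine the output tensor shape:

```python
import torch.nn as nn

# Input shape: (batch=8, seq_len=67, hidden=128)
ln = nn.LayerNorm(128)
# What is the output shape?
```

Input: (8, 67, 128) -> Output: (8, 67, 128)

Answer: (8, 67, 128)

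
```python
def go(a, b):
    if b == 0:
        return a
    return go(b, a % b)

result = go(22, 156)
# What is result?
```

go(22, 156) -> go(156, 22) -> go(22, 2) -> go(2, 0) -> 2

Answer: 2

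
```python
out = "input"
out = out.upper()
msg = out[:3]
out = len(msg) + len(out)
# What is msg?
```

Trace:
`out = "input"` → out = 'input'
`out = out.upper()` → out = 'INPUT'
`msg = out[:3]` → msg = 'INP'
`out = len(msg) + len(out)` → out = 8
So msg = 'INP'

Answer: 'INP'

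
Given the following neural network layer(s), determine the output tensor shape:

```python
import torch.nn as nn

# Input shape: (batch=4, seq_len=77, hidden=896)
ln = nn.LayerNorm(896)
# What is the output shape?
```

Input: (4, 77, 896) -> Output: (4, 77, 896)

Answer: (4, 77, 896)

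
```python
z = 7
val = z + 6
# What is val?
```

Trace:
`z = 7` → z = 7
`val = z + 6` → val = 13
So val = 13

Answer: 13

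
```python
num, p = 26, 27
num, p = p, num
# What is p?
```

Trace:
`num, p = 26, 27` → num = 26; p = 27
`num, p = p, num` → num = 27; p = 26
So p = 26

Answer: 26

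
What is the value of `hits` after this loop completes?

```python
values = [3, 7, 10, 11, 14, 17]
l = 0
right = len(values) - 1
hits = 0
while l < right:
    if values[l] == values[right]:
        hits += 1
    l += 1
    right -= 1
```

Count matching pairs from ends
`hits` takes the values: 0

Answer: 0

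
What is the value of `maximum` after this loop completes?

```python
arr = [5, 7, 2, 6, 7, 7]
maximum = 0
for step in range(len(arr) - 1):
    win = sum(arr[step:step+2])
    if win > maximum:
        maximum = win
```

Max sum of 2-element window in [5, 7, 2, 6, 7, 7]
`maximum` takes the values: 0 → 12 → 13 → 14

Answer: 14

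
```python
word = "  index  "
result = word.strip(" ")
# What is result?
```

Trace:
`word = "  index  "` → word = '  index  '
`result = word.strip(" ")` → result = 'index'
So result = 'index'

Answer: 'index'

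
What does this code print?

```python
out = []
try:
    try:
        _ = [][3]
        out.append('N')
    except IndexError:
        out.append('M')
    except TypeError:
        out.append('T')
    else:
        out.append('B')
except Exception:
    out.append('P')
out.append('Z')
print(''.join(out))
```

Execution trace: 'M' (inner except IndexError) → 'Z' (after the try/except). Output: MZ

Answer: MZ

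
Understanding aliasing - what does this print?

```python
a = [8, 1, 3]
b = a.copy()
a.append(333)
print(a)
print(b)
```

Key concept: list.copy() creates independent copy.
Step by step:
`a = [8, 1, 3]` → a = [8, 1, 3]
`b = a.copy()` → b = [8, 1, 3]
`a.append(333)` → a = [8, 1, 3, 333]
`print(a)` → prints [8, 1, 3, 333]
`print(b)` → prints [8, 1, 3]

Answer:
[8, 1, 3, 333]
[8, 1, 3]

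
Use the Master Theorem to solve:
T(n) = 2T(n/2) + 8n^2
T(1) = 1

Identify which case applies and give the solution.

a=2, b=2, f(n)=8n^2. log_2(2) = 1. Since c=2 > 1 and the regularity condition holds (2(n/2)^2 = (2/2^2)n^2 with 2/2^2 < 1), Case 3 applies: T(n) = Θ(f(n)) = O(n^2).

Answer: O(n^2) - Case 3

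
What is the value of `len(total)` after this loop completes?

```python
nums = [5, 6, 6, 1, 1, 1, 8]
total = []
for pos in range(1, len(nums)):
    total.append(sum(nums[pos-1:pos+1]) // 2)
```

Number of 2-element averages
`total` takes the values: [] → [5] → [5, 6] → [5, 6, 3] → [5, 6, 3, 1] → [5, 6, 3, 1, 1] → [5, 6, 3, 1, 1, 4]
So `len(total)` = 6

Answer: 6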